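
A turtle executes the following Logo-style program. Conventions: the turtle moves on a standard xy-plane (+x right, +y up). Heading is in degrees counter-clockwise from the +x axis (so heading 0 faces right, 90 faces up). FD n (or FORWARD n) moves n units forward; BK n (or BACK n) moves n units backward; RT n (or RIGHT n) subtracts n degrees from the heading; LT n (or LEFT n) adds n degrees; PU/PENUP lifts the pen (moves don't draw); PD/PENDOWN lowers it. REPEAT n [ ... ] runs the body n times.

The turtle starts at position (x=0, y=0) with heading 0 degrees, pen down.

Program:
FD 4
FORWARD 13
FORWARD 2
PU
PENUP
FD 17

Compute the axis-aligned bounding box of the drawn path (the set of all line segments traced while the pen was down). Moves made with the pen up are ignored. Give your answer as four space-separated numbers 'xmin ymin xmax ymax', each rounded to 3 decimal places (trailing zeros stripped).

Executing turtle program step by step:
Start: pos=(0,0), heading=0, pen down
FD 4: (0,0) -> (4,0) [heading=0, draw]
FD 13: (4,0) -> (17,0) [heading=0, draw]
FD 2: (17,0) -> (19,0) [heading=0, draw]
PU: pen up
PU: pen up
FD 17: (19,0) -> (36,0) [heading=0, move]
Final: pos=(36,0), heading=0, 3 segment(s) drawn

Segment endpoints: x in {0, 4, 17, 19}, y in {0}
xmin=0, ymin=0, xmax=19, ymax=0

Answer: 0 0 19 0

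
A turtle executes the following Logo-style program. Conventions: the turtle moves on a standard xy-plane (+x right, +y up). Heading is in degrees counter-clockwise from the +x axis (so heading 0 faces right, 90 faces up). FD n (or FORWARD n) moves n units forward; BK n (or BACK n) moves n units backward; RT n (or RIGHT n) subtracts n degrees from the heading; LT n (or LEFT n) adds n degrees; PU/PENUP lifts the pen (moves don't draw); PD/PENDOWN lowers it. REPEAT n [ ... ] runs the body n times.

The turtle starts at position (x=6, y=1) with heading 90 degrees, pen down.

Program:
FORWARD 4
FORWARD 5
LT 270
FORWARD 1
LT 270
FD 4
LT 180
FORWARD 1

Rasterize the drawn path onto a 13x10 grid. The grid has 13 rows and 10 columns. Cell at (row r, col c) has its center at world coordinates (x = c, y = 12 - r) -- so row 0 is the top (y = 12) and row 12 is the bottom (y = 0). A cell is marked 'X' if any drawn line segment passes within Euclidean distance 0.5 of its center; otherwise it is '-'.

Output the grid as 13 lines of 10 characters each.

Answer: ----------
----------
------XX--
------XX--
------XX--
------XX--
------XX--
------X---
------X---
------X---
------X---
------X---
----------

Derivation:
Segment 0: (6,1) -> (6,5)
Segment 1: (6,5) -> (6,10)
Segment 2: (6,10) -> (7,10)
Segment 3: (7,10) -> (7,6)
Segment 4: (7,6) -> (7,7)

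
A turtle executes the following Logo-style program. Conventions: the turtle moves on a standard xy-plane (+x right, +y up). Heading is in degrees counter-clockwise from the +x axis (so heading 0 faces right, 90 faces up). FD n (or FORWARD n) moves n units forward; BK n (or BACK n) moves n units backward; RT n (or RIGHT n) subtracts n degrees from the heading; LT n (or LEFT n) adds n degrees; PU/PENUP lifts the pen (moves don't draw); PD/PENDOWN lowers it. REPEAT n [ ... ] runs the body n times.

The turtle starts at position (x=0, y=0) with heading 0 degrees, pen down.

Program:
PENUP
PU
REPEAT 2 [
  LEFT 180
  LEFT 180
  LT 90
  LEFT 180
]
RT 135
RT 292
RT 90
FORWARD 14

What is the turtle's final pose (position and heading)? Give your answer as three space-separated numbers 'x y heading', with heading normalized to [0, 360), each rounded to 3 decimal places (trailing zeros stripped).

Executing turtle program step by step:
Start: pos=(0,0), heading=0, pen down
PU: pen up
PU: pen up
REPEAT 2 [
  -- iteration 1/2 --
  LT 180: heading 0 -> 180
  LT 180: heading 180 -> 0
  LT 90: heading 0 -> 90
  LT 180: heading 90 -> 270
  -- iteration 2/2 --
  LT 180: heading 270 -> 90
  LT 180: heading 90 -> 270
  LT 90: heading 270 -> 0
  LT 180: heading 0 -> 180
]
RT 135: heading 180 -> 45
RT 292: heading 45 -> 113
RT 90: heading 113 -> 23
FD 14: (0,0) -> (12.887,5.47) [heading=23, move]
Final: pos=(12.887,5.47), heading=23, 0 segment(s) drawn

Answer: 12.887 5.47 23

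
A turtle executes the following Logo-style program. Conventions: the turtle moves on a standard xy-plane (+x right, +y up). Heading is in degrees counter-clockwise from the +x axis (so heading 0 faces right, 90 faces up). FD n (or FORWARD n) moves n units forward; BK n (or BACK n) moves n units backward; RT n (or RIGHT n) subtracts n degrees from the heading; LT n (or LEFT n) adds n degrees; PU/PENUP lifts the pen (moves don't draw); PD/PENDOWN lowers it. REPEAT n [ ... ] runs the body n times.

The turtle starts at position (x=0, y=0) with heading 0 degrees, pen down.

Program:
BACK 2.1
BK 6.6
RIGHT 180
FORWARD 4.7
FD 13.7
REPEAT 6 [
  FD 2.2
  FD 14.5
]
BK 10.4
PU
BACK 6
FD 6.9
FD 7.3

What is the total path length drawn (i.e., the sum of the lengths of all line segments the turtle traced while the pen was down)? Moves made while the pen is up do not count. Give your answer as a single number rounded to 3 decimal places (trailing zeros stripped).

Executing turtle program step by step:
Start: pos=(0,0), heading=0, pen down
BK 2.1: (0,0) -> (-2.1,0) [heading=0, draw]
BK 6.6: (-2.1,0) -> (-8.7,0) [heading=0, draw]
RT 180: heading 0 -> 180
FD 4.7: (-8.7,0) -> (-13.4,0) [heading=180, draw]
FD 13.7: (-13.4,0) -> (-27.1,0) [heading=180, draw]
REPEAT 6 [
  -- iteration 1/6 --
  FD 2.2: (-27.1,0) -> (-29.3,0) [heading=180, draw]
  FD 14.5: (-29.3,0) -> (-43.8,0) [heading=180, draw]
  -- iteration 2/6 --
  FD 2.2: (-43.8,0) -> (-46,0) [heading=180, draw]
  FD 14.5: (-46,0) -> (-60.5,0) [heading=180, draw]
  -- iteration 3/6 --
  FD 2.2: (-60.5,0) -> (-62.7,0) [heading=180, draw]
  FD 14.5: (-62.7,0) -> (-77.2,0) [heading=180, draw]
  -- iteration 4/6 --
  FD 2.2: (-77.2,0) -> (-79.4,0) [heading=180, draw]
  FD 14.5: (-79.4,0) -> (-93.9,0) [heading=180, draw]
  -- iteration 5/6 --
  FD 2.2: (-93.9,0) -> (-96.1,0) [heading=180, draw]
  FD 14.5: (-96.1,0) -> (-110.6,0) [heading=180, draw]
  -- iteration 6/6 --
  FD 2.2: (-110.6,0) -> (-112.8,0) [heading=180, draw]
  FD 14.5: (-112.8,0) -> (-127.3,0) [heading=180, draw]
]
BK 10.4: (-127.3,0) -> (-116.9,0) [heading=180, draw]
PU: pen up
BK 6: (-116.9,0) -> (-110.9,0) [heading=180, move]
FD 6.9: (-110.9,0) -> (-117.8,0) [heading=180, move]
FD 7.3: (-117.8,0) -> (-125.1,0) [heading=180, move]
Final: pos=(-125.1,0), heading=180, 17 segment(s) drawn

Segment lengths:
  seg 1: (0,0) -> (-2.1,0), length = 2.1
  seg 2: (-2.1,0) -> (-8.7,0), length = 6.6
  seg 3: (-8.7,0) -> (-13.4,0), length = 4.7
  seg 4: (-13.4,0) -> (-27.1,0), length = 13.7
  seg 5: (-27.1,0) -> (-29.3,0), length = 2.2
  seg 6: (-29.3,0) -> (-43.8,0), length = 14.5
  seg 7: (-43.8,0) -> (-46,0), length = 2.2
  seg 8: (-46,0) -> (-60.5,0), length = 14.5
  seg 9: (-60.5,0) -> (-62.7,0), length = 2.2
  seg 10: (-62.7,0) -> (-77.2,0), length = 14.5
  seg 11: (-77.2,0) -> (-79.4,0), length = 2.2
  seg 12: (-79.4,0) -> (-93.9,0), length = 14.5
  seg 13: (-93.9,0) -> (-96.1,0), length = 2.2
  seg 14: (-96.1,0) -> (-110.6,0), length = 14.5
  seg 15: (-110.6,0) -> (-112.8,0), length = 2.2
  seg 16: (-112.8,0) -> (-127.3,0), length = 14.5
  seg 17: (-127.3,0) -> (-116.9,0), length = 10.4
Total = 137.7

Answer: 137.7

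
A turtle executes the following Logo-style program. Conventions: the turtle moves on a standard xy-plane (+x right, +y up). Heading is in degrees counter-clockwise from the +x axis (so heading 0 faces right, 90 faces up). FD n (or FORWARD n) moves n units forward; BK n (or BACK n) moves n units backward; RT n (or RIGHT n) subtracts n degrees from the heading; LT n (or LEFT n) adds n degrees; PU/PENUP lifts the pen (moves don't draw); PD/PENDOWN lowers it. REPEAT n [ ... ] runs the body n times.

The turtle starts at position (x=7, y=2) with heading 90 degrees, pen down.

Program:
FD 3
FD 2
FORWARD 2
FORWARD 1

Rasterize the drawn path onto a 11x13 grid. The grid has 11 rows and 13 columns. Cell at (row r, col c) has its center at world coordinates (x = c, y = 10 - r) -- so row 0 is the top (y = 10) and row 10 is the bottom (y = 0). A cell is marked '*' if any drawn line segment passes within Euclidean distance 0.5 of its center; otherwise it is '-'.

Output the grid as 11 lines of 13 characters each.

Answer: -------*-----
-------*-----
-------*-----
-------*-----
-------*-----
-------*-----
-------*-----
-------*-----
-------*-----
-------------
-------------

Derivation:
Segment 0: (7,2) -> (7,5)
Segment 1: (7,5) -> (7,7)
Segment 2: (7,7) -> (7,9)
Segment 3: (7,9) -> (7,10)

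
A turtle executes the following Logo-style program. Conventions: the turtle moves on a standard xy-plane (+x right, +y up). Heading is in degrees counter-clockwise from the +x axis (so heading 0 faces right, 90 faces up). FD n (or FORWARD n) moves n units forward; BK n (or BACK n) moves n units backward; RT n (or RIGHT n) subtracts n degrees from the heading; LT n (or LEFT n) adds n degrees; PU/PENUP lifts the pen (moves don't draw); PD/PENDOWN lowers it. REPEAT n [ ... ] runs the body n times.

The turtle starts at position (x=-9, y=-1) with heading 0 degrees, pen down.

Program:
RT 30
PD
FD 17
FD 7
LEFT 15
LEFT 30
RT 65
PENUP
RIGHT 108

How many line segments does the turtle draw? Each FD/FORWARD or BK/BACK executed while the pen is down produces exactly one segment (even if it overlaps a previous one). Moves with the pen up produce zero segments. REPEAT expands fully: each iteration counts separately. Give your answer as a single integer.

Answer: 2

Derivation:
Executing turtle program step by step:
Start: pos=(-9,-1), heading=0, pen down
RT 30: heading 0 -> 330
PD: pen down
FD 17: (-9,-1) -> (5.722,-9.5) [heading=330, draw]
FD 7: (5.722,-9.5) -> (11.785,-13) [heading=330, draw]
LT 15: heading 330 -> 345
LT 30: heading 345 -> 15
RT 65: heading 15 -> 310
PU: pen up
RT 108: heading 310 -> 202
Final: pos=(11.785,-13), heading=202, 2 segment(s) drawn
Segments drawn: 2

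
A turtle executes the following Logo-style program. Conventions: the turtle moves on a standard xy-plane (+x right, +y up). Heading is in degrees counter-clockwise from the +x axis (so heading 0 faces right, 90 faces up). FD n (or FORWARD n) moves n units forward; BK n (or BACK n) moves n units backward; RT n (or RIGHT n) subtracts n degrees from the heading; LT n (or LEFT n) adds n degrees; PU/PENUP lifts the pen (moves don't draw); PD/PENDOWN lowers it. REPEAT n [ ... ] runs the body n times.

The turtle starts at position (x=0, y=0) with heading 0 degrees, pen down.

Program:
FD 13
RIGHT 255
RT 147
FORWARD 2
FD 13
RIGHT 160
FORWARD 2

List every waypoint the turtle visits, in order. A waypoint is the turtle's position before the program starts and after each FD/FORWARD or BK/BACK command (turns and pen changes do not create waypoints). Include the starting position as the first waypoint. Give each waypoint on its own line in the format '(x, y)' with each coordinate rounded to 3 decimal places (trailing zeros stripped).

Answer: (0, 0)
(13, 0)
(14.486, -1.338)
(24.147, -10.037)
(22.293, -9.288)

Derivation:
Executing turtle program step by step:
Start: pos=(0,0), heading=0, pen down
FD 13: (0,0) -> (13,0) [heading=0, draw]
RT 255: heading 0 -> 105
RT 147: heading 105 -> 318
FD 2: (13,0) -> (14.486,-1.338) [heading=318, draw]
FD 13: (14.486,-1.338) -> (24.147,-10.037) [heading=318, draw]
RT 160: heading 318 -> 158
FD 2: (24.147,-10.037) -> (22.293,-9.288) [heading=158, draw]
Final: pos=(22.293,-9.288), heading=158, 4 segment(s) drawn
Waypoints (5 total):
(0, 0)
(13, 0)
(14.486, -1.338)
(24.147, -10.037)
(22.293, -9.288)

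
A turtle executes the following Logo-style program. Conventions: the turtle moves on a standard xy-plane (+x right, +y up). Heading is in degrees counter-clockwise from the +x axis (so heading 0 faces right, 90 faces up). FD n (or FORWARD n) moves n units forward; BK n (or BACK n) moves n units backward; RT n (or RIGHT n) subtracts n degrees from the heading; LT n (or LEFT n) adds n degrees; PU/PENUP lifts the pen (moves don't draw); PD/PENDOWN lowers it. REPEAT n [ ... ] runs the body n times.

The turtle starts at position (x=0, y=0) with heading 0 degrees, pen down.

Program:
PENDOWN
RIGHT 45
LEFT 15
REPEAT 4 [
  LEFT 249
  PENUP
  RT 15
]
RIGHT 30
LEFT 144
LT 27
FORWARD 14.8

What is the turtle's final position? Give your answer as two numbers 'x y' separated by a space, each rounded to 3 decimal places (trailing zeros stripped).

Executing turtle program step by step:
Start: pos=(0,0), heading=0, pen down
PD: pen down
RT 45: heading 0 -> 315
LT 15: heading 315 -> 330
REPEAT 4 [
  -- iteration 1/4 --
  LT 249: heading 330 -> 219
  PU: pen up
  RT 15: heading 219 -> 204
  -- iteration 2/4 --
  LT 249: heading 204 -> 93
  PU: pen up
  RT 15: heading 93 -> 78
  -- iteration 3/4 --
  LT 249: heading 78 -> 327
  PU: pen up
  RT 15: heading 327 -> 312
  -- iteration 4/4 --
  LT 249: heading 312 -> 201
  PU: pen up
  RT 15: heading 201 -> 186
]
RT 30: heading 186 -> 156
LT 144: heading 156 -> 300
LT 27: heading 300 -> 327
FD 14.8: (0,0) -> (12.412,-8.061) [heading=327, move]
Final: pos=(12.412,-8.061), heading=327, 0 segment(s) drawn

Answer: 12.412 -8.061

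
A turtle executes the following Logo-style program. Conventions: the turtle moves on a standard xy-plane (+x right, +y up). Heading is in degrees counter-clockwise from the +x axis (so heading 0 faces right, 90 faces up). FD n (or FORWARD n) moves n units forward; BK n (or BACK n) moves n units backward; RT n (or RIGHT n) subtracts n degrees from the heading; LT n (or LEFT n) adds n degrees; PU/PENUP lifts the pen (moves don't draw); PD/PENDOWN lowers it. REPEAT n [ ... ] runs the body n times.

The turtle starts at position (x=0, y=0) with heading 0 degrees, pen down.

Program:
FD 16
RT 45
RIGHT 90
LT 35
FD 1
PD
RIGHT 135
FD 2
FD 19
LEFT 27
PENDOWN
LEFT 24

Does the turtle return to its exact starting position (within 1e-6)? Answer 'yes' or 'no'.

Answer: no

Derivation:
Executing turtle program step by step:
Start: pos=(0,0), heading=0, pen down
FD 16: (0,0) -> (16,0) [heading=0, draw]
RT 45: heading 0 -> 315
RT 90: heading 315 -> 225
LT 35: heading 225 -> 260
FD 1: (16,0) -> (15.826,-0.985) [heading=260, draw]
PD: pen down
RT 135: heading 260 -> 125
FD 2: (15.826,-0.985) -> (14.679,0.653) [heading=125, draw]
FD 19: (14.679,0.653) -> (3.781,16.217) [heading=125, draw]
LT 27: heading 125 -> 152
PD: pen down
LT 24: heading 152 -> 176
Final: pos=(3.781,16.217), heading=176, 4 segment(s) drawn

Start position: (0, 0)
Final position: (3.781, 16.217)
Distance = 16.652; >= 1e-6 -> NOT closed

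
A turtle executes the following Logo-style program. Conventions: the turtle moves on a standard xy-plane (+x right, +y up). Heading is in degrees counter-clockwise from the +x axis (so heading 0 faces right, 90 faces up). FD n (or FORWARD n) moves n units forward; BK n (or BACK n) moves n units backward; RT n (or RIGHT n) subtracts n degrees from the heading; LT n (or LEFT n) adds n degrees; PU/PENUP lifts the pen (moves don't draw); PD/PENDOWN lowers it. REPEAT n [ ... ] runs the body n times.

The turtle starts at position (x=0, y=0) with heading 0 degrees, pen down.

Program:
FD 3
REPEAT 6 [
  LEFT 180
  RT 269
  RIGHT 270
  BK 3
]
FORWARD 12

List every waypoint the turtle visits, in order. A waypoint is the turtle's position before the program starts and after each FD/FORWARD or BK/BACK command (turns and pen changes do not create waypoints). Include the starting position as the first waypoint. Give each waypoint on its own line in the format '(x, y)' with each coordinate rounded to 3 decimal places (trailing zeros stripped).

Executing turtle program step by step:
Start: pos=(0,0), heading=0, pen down
FD 3: (0,0) -> (3,0) [heading=0, draw]
REPEAT 6 [
  -- iteration 1/6 --
  LT 180: heading 0 -> 180
  RT 269: heading 180 -> 271
  RT 270: heading 271 -> 1
  BK 3: (3,0) -> (0,-0.052) [heading=1, draw]
  -- iteration 2/6 --
  LT 180: heading 1 -> 181
  RT 269: heading 181 -> 272
  RT 270: heading 272 -> 2
  BK 3: (0,-0.052) -> (-2.998,-0.157) [heading=2, draw]
  -- iteration 3/6 --
  LT 180: heading 2 -> 182
  RT 269: heading 182 -> 273
  RT 270: heading 273 -> 3
  BK 3: (-2.998,-0.157) -> (-5.994,-0.314) [heading=3, draw]
  -- iteration 4/6 --
  LT 180: heading 3 -> 183
  RT 269: heading 183 -> 274
  RT 270: heading 274 -> 4
  BK 3: (-5.994,-0.314) -> (-8.986,-0.523) [heading=4, draw]
  -- iteration 5/6 --
  LT 180: heading 4 -> 184
  RT 269: heading 184 -> 275
  RT 270: heading 275 -> 5
  BK 3: (-8.986,-0.523) -> (-11.975,-0.785) [heading=5, draw]
  -- iteration 6/6 --
  LT 180: heading 5 -> 185
  RT 269: heading 185 -> 276
  RT 270: heading 276 -> 6
  BK 3: (-11.975,-0.785) -> (-14.958,-1.098) [heading=6, draw]
]
FD 12: (-14.958,-1.098) -> (-3.024,0.156) [heading=6, draw]
Final: pos=(-3.024,0.156), heading=6, 8 segment(s) drawn
Waypoints (9 total):
(0, 0)
(3, 0)
(0, -0.052)
(-2.998, -0.157)
(-5.994, -0.314)
(-8.986, -0.523)
(-11.975, -0.785)
(-14.958, -1.098)
(-3.024, 0.156)

Answer: (0, 0)
(3, 0)
(0, -0.052)
(-2.998, -0.157)
(-5.994, -0.314)
(-8.986, -0.523)
(-11.975, -0.785)
(-14.958, -1.098)
(-3.024, 0.156)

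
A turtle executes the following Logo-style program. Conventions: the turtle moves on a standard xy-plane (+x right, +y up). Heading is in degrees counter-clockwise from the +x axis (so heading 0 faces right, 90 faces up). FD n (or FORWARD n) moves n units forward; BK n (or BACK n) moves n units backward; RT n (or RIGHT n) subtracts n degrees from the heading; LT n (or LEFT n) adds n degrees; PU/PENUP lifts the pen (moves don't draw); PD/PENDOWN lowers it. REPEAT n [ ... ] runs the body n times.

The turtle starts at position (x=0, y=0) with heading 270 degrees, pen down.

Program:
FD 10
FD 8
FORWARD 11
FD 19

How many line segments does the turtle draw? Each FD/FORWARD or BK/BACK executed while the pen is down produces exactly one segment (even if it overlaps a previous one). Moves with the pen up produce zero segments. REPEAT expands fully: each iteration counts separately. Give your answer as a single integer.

Executing turtle program step by step:
Start: pos=(0,0), heading=270, pen down
FD 10: (0,0) -> (0,-10) [heading=270, draw]
FD 8: (0,-10) -> (0,-18) [heading=270, draw]
FD 11: (0,-18) -> (0,-29) [heading=270, draw]
FD 19: (0,-29) -> (0,-48) [heading=270, draw]
Final: pos=(0,-48), heading=270, 4 segment(s) drawn
Segments drawn: 4

Answer: 4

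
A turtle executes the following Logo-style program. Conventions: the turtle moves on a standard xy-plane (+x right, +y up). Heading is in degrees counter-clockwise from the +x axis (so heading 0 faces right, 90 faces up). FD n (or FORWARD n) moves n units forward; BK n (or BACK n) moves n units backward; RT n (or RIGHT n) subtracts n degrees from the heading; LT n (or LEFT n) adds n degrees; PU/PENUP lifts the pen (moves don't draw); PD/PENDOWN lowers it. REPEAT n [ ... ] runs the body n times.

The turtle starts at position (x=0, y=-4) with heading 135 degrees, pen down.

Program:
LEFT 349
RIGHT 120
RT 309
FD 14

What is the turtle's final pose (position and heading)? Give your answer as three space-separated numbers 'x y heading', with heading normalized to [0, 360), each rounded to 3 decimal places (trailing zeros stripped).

Answer: 8.03 7.468 55

Derivation:
Executing turtle program step by step:
Start: pos=(0,-4), heading=135, pen down
LT 349: heading 135 -> 124
RT 120: heading 124 -> 4
RT 309: heading 4 -> 55
FD 14: (0,-4) -> (8.03,7.468) [heading=55, draw]
Final: pos=(8.03,7.468), heading=55, 1 segment(s) drawn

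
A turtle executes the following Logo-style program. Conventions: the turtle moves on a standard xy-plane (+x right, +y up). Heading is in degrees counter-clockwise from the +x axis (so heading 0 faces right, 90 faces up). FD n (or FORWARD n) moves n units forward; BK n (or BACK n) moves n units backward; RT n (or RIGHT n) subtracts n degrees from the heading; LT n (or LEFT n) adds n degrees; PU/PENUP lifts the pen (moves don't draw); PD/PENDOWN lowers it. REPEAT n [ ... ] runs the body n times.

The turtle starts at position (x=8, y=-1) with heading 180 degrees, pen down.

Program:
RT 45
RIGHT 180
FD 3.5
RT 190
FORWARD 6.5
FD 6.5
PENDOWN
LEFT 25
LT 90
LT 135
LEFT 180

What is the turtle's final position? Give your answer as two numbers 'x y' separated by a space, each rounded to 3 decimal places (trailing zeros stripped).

Executing turtle program step by step:
Start: pos=(8,-1), heading=180, pen down
RT 45: heading 180 -> 135
RT 180: heading 135 -> 315
FD 3.5: (8,-1) -> (10.475,-3.475) [heading=315, draw]
RT 190: heading 315 -> 125
FD 6.5: (10.475,-3.475) -> (6.747,1.85) [heading=125, draw]
FD 6.5: (6.747,1.85) -> (3.018,7.174) [heading=125, draw]
PD: pen down
LT 25: heading 125 -> 150
LT 90: heading 150 -> 240
LT 135: heading 240 -> 15
LT 180: heading 15 -> 195
Final: pos=(3.018,7.174), heading=195, 3 segment(s) drawn

Answer: 3.018 7.174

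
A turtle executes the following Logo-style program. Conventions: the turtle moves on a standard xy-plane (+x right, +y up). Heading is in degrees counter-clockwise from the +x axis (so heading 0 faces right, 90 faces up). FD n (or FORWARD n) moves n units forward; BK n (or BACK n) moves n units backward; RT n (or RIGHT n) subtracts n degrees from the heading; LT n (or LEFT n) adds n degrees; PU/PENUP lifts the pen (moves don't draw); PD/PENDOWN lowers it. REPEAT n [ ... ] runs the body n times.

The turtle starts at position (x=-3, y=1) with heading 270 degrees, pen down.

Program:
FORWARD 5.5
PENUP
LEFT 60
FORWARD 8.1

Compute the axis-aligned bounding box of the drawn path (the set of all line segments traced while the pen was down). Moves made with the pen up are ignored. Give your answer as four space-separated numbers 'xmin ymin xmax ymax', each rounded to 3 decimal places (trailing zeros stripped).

Executing turtle program step by step:
Start: pos=(-3,1), heading=270, pen down
FD 5.5: (-3,1) -> (-3,-4.5) [heading=270, draw]
PU: pen up
LT 60: heading 270 -> 330
FD 8.1: (-3,-4.5) -> (4.015,-8.55) [heading=330, move]
Final: pos=(4.015,-8.55), heading=330, 1 segment(s) drawn

Segment endpoints: x in {-3, -3}, y in {-4.5, 1}
xmin=-3, ymin=-4.5, xmax=-3, ymax=1

Answer: -3 -4.5 -3 1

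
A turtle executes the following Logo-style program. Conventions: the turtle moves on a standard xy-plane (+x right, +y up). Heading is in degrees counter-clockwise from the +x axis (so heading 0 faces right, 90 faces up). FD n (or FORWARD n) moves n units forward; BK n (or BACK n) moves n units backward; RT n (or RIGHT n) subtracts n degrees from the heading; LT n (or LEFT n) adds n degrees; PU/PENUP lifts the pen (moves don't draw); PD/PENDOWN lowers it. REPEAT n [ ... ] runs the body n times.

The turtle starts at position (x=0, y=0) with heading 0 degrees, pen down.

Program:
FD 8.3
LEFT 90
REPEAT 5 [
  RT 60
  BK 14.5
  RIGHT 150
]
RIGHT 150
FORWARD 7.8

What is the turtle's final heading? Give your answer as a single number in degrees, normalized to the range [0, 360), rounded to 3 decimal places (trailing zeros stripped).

Executing turtle program step by step:
Start: pos=(0,0), heading=0, pen down
FD 8.3: (0,0) -> (8.3,0) [heading=0, draw]
LT 90: heading 0 -> 90
REPEAT 5 [
  -- iteration 1/5 --
  RT 60: heading 90 -> 30
  BK 14.5: (8.3,0) -> (-4.257,-7.25) [heading=30, draw]
  RT 150: heading 30 -> 240
  -- iteration 2/5 --
  RT 60: heading 240 -> 180
  BK 14.5: (-4.257,-7.25) -> (10.243,-7.25) [heading=180, draw]
  RT 150: heading 180 -> 30
  -- iteration 3/5 --
  RT 60: heading 30 -> 330
  BK 14.5: (10.243,-7.25) -> (-2.315,0) [heading=330, draw]
  RT 150: heading 330 -> 180
  -- iteration 4/5 --
  RT 60: heading 180 -> 120
  BK 14.5: (-2.315,0) -> (4.935,-12.557) [heading=120, draw]
  RT 150: heading 120 -> 330
  -- iteration 5/5 --
  RT 60: heading 330 -> 270
  BK 14.5: (4.935,-12.557) -> (4.935,1.943) [heading=270, draw]
  RT 150: heading 270 -> 120
]
RT 150: heading 120 -> 330
FD 7.8: (4.935,1.943) -> (11.69,-1.957) [heading=330, draw]
Final: pos=(11.69,-1.957), heading=330, 7 segment(s) drawn

Answer: 330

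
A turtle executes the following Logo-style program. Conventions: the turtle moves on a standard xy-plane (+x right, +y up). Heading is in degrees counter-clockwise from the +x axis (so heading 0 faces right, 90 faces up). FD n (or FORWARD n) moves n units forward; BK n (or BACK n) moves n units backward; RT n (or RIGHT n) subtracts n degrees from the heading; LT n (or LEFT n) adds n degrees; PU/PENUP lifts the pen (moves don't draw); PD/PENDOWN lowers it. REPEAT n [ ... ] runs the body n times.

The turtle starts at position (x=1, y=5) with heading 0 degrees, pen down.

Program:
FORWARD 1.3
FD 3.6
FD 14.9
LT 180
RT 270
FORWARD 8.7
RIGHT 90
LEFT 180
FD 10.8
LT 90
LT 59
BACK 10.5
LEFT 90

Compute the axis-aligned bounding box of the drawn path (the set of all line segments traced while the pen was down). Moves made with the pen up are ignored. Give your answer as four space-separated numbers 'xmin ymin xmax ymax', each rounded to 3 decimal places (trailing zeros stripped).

Answer: 1 -9.108 40.6 5

Derivation:
Executing turtle program step by step:
Start: pos=(1,5), heading=0, pen down
FD 1.3: (1,5) -> (2.3,5) [heading=0, draw]
FD 3.6: (2.3,5) -> (5.9,5) [heading=0, draw]
FD 14.9: (5.9,5) -> (20.8,5) [heading=0, draw]
LT 180: heading 0 -> 180
RT 270: heading 180 -> 270
FD 8.7: (20.8,5) -> (20.8,-3.7) [heading=270, draw]
RT 90: heading 270 -> 180
LT 180: heading 180 -> 0
FD 10.8: (20.8,-3.7) -> (31.6,-3.7) [heading=0, draw]
LT 90: heading 0 -> 90
LT 59: heading 90 -> 149
BK 10.5: (31.6,-3.7) -> (40.6,-9.108) [heading=149, draw]
LT 90: heading 149 -> 239
Final: pos=(40.6,-9.108), heading=239, 6 segment(s) drawn

Segment endpoints: x in {1, 2.3, 5.9, 20.8, 31.6, 40.6}, y in {-9.108, -3.7, 5}
xmin=1, ymin=-9.108, xmax=40.6, ymax=5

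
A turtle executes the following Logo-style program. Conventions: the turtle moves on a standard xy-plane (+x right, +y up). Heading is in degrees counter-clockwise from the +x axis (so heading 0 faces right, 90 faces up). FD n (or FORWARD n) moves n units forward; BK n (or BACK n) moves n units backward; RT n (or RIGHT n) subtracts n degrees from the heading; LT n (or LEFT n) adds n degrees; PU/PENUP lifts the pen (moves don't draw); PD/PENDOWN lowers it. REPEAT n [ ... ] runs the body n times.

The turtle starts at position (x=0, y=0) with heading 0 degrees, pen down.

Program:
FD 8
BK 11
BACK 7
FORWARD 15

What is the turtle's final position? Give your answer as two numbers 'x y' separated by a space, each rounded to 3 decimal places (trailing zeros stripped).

Answer: 5 0

Derivation:
Executing turtle program step by step:
Start: pos=(0,0), heading=0, pen down
FD 8: (0,0) -> (8,0) [heading=0, draw]
BK 11: (8,0) -> (-3,0) [heading=0, draw]
BK 7: (-3,0) -> (-10,0) [heading=0, draw]
FD 15: (-10,0) -> (5,0) [heading=0, draw]
Final: pos=(5,0), heading=0, 4 segment(s) drawn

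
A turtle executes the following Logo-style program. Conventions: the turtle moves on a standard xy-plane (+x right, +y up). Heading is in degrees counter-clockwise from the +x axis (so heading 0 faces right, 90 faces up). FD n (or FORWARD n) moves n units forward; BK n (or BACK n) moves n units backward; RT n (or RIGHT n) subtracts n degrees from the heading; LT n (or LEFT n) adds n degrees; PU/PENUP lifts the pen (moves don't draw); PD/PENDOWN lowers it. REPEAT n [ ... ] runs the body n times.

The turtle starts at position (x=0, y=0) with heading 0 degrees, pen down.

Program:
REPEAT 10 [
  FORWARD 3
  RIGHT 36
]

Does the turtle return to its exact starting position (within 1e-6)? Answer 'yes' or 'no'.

Executing turtle program step by step:
Start: pos=(0,0), heading=0, pen down
REPEAT 10 [
  -- iteration 1/10 --
  FD 3: (0,0) -> (3,0) [heading=0, draw]
  RT 36: heading 0 -> 324
  -- iteration 2/10 --
  FD 3: (3,0) -> (5.427,-1.763) [heading=324, draw]
  RT 36: heading 324 -> 288
  -- iteration 3/10 --
  FD 3: (5.427,-1.763) -> (6.354,-4.617) [heading=288, draw]
  RT 36: heading 288 -> 252
  -- iteration 4/10 --
  FD 3: (6.354,-4.617) -> (5.427,-7.47) [heading=252, draw]
  RT 36: heading 252 -> 216
  -- iteration 5/10 --
  FD 3: (5.427,-7.47) -> (3,-9.233) [heading=216, draw]
  RT 36: heading 216 -> 180
  -- iteration 6/10 --
  FD 3: (3,-9.233) -> (0,-9.233) [heading=180, draw]
  RT 36: heading 180 -> 144
  -- iteration 7/10 --
  FD 3: (0,-9.233) -> (-2.427,-7.47) [heading=144, draw]
  RT 36: heading 144 -> 108
  -- iteration 8/10 --
  FD 3: (-2.427,-7.47) -> (-3.354,-4.617) [heading=108, draw]
  RT 36: heading 108 -> 72
  -- iteration 9/10 --
  FD 3: (-3.354,-4.617) -> (-2.427,-1.763) [heading=72, draw]
  RT 36: heading 72 -> 36
  -- iteration 10/10 --
  FD 3: (-2.427,-1.763) -> (0,0) [heading=36, draw]
  RT 36: heading 36 -> 0
]
Final: pos=(0,0), heading=0, 10 segment(s) drawn

Start position: (0, 0)
Final position: (0, 0)
Distance = 0; < 1e-6 -> CLOSED

Answer: yes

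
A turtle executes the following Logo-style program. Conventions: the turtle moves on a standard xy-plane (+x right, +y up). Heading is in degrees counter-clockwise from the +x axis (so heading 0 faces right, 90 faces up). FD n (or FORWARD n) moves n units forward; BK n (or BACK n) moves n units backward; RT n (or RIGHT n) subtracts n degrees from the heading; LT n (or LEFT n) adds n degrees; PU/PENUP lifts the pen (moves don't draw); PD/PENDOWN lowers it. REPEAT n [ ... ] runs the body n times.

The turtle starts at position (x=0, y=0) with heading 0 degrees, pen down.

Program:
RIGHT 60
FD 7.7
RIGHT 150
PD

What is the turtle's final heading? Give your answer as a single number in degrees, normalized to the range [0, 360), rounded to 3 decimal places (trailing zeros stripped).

Executing turtle program step by step:
Start: pos=(0,0), heading=0, pen down
RT 60: heading 0 -> 300
FD 7.7: (0,0) -> (3.85,-6.668) [heading=300, draw]
RT 150: heading 300 -> 150
PD: pen down
Final: pos=(3.85,-6.668), heading=150, 1 segment(s) drawn

Answer: 150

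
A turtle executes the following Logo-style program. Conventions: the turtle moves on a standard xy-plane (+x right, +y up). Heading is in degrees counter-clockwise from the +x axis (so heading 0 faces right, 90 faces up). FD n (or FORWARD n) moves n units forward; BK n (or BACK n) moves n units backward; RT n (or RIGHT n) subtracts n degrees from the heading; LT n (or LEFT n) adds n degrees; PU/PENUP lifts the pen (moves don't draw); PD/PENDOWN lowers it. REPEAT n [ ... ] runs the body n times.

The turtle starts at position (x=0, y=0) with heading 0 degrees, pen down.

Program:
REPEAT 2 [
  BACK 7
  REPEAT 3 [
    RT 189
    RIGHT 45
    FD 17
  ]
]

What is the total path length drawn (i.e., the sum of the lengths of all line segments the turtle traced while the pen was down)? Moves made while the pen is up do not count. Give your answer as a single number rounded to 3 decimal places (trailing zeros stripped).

Executing turtle program step by step:
Start: pos=(0,0), heading=0, pen down
REPEAT 2 [
  -- iteration 1/2 --
  BK 7: (0,0) -> (-7,0) [heading=0, draw]
  REPEAT 3 [
    -- iteration 1/3 --
    RT 189: heading 0 -> 171
    RT 45: heading 171 -> 126
    FD 17: (-7,0) -> (-16.992,13.753) [heading=126, draw]
    -- iteration 2/3 --
    RT 189: heading 126 -> 297
    RT 45: heading 297 -> 252
    FD 17: (-16.992,13.753) -> (-22.246,-2.415) [heading=252, draw]
    -- iteration 3/3 --
    RT 189: heading 252 -> 63
    RT 45: heading 63 -> 18
    FD 17: (-22.246,-2.415) -> (-6.078,2.839) [heading=18, draw]
  ]
  -- iteration 2/2 --
  BK 7: (-6.078,2.839) -> (-12.735,0.675) [heading=18, draw]
  REPEAT 3 [
    -- iteration 1/3 --
    RT 189: heading 18 -> 189
    RT 45: heading 189 -> 144
    FD 17: (-12.735,0.675) -> (-26.488,10.668) [heading=144, draw]
    -- iteration 2/3 --
    RT 189: heading 144 -> 315
    RT 45: heading 315 -> 270
    FD 17: (-26.488,10.668) -> (-26.488,-6.332) [heading=270, draw]
    -- iteration 3/3 --
    RT 189: heading 270 -> 81
    RT 45: heading 81 -> 36
    FD 17: (-26.488,-6.332) -> (-12.735,3.66) [heading=36, draw]
  ]
]
Final: pos=(-12.735,3.66), heading=36, 8 segment(s) drawn

Segment lengths:
  seg 1: (0,0) -> (-7,0), length = 7
  seg 2: (-7,0) -> (-16.992,13.753), length = 17
  seg 3: (-16.992,13.753) -> (-22.246,-2.415), length = 17
  seg 4: (-22.246,-2.415) -> (-6.078,2.839), length = 17
  seg 5: (-6.078,2.839) -> (-12.735,0.675), length = 7
  seg 6: (-12.735,0.675) -> (-26.488,10.668), length = 17
  seg 7: (-26.488,10.668) -> (-26.488,-6.332), length = 17
  seg 8: (-26.488,-6.332) -> (-12.735,3.66), length = 17
Total = 116

Answer: 116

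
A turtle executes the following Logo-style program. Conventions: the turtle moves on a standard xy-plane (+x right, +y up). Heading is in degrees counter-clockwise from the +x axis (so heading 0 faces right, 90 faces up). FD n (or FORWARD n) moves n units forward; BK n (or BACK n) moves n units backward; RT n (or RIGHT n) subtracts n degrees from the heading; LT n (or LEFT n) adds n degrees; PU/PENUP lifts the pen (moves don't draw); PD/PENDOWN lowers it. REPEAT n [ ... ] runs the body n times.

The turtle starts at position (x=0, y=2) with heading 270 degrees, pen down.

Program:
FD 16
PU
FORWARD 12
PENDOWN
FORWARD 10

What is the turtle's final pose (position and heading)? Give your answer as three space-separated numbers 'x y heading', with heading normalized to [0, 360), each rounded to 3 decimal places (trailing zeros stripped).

Answer: 0 -36 270

Derivation:
Executing turtle program step by step:
Start: pos=(0,2), heading=270, pen down
FD 16: (0,2) -> (0,-14) [heading=270, draw]
PU: pen up
FD 12: (0,-14) -> (0,-26) [heading=270, move]
PD: pen down
FD 10: (0,-26) -> (0,-36) [heading=270, draw]
Final: pos=(0,-36), heading=270, 2 segment(s) drawn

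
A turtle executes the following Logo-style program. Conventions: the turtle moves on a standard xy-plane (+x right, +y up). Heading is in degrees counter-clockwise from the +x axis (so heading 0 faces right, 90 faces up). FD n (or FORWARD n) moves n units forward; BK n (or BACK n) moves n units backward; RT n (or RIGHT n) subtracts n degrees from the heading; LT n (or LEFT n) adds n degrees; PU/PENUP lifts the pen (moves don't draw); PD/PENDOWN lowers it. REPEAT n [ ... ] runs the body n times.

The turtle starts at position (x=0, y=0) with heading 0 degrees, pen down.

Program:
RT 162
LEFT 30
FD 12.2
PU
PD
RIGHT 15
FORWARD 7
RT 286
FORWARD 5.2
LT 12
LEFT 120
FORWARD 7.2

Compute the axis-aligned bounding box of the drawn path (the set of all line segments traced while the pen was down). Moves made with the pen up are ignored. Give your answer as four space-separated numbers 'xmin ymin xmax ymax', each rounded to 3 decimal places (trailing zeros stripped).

Answer: -14.034 -17.852 0 0

Derivation:
Executing turtle program step by step:
Start: pos=(0,0), heading=0, pen down
RT 162: heading 0 -> 198
LT 30: heading 198 -> 228
FD 12.2: (0,0) -> (-8.163,-9.066) [heading=228, draw]
PU: pen up
PD: pen down
RT 15: heading 228 -> 213
FD 7: (-8.163,-9.066) -> (-14.034,-12.879) [heading=213, draw]
RT 286: heading 213 -> 287
FD 5.2: (-14.034,-12.879) -> (-12.514,-17.852) [heading=287, draw]
LT 12: heading 287 -> 299
LT 120: heading 299 -> 59
FD 7.2: (-12.514,-17.852) -> (-8.805,-11.68) [heading=59, draw]
Final: pos=(-8.805,-11.68), heading=59, 4 segment(s) drawn

Segment endpoints: x in {-14.034, -12.514, -8.805, -8.163, 0}, y in {-17.852, -12.879, -11.68, -9.066, 0}
xmin=-14.034, ymin=-17.852, xmax=0, ymax=0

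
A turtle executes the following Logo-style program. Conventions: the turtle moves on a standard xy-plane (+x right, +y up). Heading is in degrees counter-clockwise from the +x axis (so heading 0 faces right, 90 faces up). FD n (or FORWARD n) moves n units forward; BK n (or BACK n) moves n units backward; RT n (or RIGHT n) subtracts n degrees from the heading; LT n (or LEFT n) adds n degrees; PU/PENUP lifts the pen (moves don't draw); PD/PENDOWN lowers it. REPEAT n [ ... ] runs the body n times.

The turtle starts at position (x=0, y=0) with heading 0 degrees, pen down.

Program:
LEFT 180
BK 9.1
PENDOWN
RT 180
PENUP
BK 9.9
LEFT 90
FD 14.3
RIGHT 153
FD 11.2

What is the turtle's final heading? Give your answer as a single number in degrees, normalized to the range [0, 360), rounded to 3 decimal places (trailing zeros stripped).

Answer: 297

Derivation:
Executing turtle program step by step:
Start: pos=(0,0), heading=0, pen down
LT 180: heading 0 -> 180
BK 9.1: (0,0) -> (9.1,0) [heading=180, draw]
PD: pen down
RT 180: heading 180 -> 0
PU: pen up
BK 9.9: (9.1,0) -> (-0.8,0) [heading=0, move]
LT 90: heading 0 -> 90
FD 14.3: (-0.8,0) -> (-0.8,14.3) [heading=90, move]
RT 153: heading 90 -> 297
FD 11.2: (-0.8,14.3) -> (4.285,4.321) [heading=297, move]
Final: pos=(4.285,4.321), heading=297, 1 segment(s) drawn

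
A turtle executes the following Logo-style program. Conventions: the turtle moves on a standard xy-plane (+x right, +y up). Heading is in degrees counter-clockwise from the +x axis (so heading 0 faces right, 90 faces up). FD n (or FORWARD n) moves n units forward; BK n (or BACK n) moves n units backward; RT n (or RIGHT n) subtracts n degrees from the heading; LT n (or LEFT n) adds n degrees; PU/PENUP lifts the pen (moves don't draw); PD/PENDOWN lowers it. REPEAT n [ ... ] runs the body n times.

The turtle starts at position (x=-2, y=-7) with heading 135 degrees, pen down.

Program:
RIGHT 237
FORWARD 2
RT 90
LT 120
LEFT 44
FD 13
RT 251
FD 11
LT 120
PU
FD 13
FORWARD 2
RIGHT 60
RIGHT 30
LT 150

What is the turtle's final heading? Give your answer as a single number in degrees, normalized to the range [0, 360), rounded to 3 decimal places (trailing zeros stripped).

Executing turtle program step by step:
Start: pos=(-2,-7), heading=135, pen down
RT 237: heading 135 -> 258
FD 2: (-2,-7) -> (-2.416,-8.956) [heading=258, draw]
RT 90: heading 258 -> 168
LT 120: heading 168 -> 288
LT 44: heading 288 -> 332
FD 13: (-2.416,-8.956) -> (9.062,-15.059) [heading=332, draw]
RT 251: heading 332 -> 81
FD 11: (9.062,-15.059) -> (10.783,-4.195) [heading=81, draw]
LT 120: heading 81 -> 201
PU: pen up
FD 13: (10.783,-4.195) -> (-1.353,-8.854) [heading=201, move]
FD 2: (-1.353,-8.854) -> (-3.22,-9.57) [heading=201, move]
RT 60: heading 201 -> 141
RT 30: heading 141 -> 111
LT 150: heading 111 -> 261
Final: pos=(-3.22,-9.57), heading=261, 3 segment(s) drawn

Answer: 261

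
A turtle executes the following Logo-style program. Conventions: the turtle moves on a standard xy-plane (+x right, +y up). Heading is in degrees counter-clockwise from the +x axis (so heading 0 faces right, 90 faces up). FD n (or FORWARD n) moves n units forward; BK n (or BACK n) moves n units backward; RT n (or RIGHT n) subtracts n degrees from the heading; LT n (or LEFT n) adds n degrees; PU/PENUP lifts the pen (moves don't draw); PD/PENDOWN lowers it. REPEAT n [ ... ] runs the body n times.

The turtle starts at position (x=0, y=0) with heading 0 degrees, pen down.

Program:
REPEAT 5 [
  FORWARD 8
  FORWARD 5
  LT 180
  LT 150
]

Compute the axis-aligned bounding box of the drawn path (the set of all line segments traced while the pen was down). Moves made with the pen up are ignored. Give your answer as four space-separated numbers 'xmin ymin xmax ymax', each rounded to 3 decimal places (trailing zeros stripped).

Answer: 0 -42.017 30.758 0

Derivation:
Executing turtle program step by step:
Start: pos=(0,0), heading=0, pen down
REPEAT 5 [
  -- iteration 1/5 --
  FD 8: (0,0) -> (8,0) [heading=0, draw]
  FD 5: (8,0) -> (13,0) [heading=0, draw]
  LT 180: heading 0 -> 180
  LT 150: heading 180 -> 330
  -- iteration 2/5 --
  FD 8: (13,0) -> (19.928,-4) [heading=330, draw]
  FD 5: (19.928,-4) -> (24.258,-6.5) [heading=330, draw]
  LT 180: heading 330 -> 150
  LT 150: heading 150 -> 300
  -- iteration 3/5 --
  FD 8: (24.258,-6.5) -> (28.258,-13.428) [heading=300, draw]
  FD 5: (28.258,-13.428) -> (30.758,-17.758) [heading=300, draw]
  LT 180: heading 300 -> 120
  LT 150: heading 120 -> 270
  -- iteration 4/5 --
  FD 8: (30.758,-17.758) -> (30.758,-25.758) [heading=270, draw]
  FD 5: (30.758,-25.758) -> (30.758,-30.758) [heading=270, draw]
  LT 180: heading 270 -> 90
  LT 150: heading 90 -> 240
  -- iteration 5/5 --
  FD 8: (30.758,-30.758) -> (26.758,-37.687) [heading=240, draw]
  FD 5: (26.758,-37.687) -> (24.258,-42.017) [heading=240, draw]
  LT 180: heading 240 -> 60
  LT 150: heading 60 -> 210
]
Final: pos=(24.258,-42.017), heading=210, 10 segment(s) drawn

Segment endpoints: x in {0, 8, 13, 19.928, 24.258, 24.258, 26.758, 28.258, 30.758, 30.758, 30.758}, y in {-42.017, -37.687, -30.758, -25.758, -17.758, -13.428, -6.5, -4, 0}
xmin=0, ymin=-42.017, xmax=30.758, ymax=0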